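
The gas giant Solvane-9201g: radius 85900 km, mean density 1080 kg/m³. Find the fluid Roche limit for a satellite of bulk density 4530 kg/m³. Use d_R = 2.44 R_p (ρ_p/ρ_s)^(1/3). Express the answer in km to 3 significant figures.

1.30 × 10⁵ km

d_R = 2.44 × 85900 km × (1080/4530)^(1/3)
    = 1.30 × 10⁵ km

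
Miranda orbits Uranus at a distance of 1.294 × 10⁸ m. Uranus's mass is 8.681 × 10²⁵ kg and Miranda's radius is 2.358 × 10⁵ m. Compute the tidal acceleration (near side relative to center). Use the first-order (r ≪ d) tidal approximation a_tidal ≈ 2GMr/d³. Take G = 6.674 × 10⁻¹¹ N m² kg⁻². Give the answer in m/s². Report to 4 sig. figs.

1.261 × 10⁻³ m/s²

Δg = 2GMr/d³
   = 2 × (6.674 × 10⁻¹¹) × (8.681 × 10²⁵) × (2.358 × 10⁵) / (1.294 × 10⁸)³
   = 1.261 × 10⁻³ m/s²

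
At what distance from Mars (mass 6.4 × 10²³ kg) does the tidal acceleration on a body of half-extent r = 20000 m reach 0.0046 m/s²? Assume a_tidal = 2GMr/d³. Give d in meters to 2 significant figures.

2GMr/d³ = a_tidal  ⇒  d = (2GMr / a_tidal)^(1/3)
d = (2 × 6.674×10⁻¹¹ × (6.4 × 10²³) × (20000) / (0.0046))^(1/3)
  = 7.2 × 10⁶ m

7.2 × 10⁶ m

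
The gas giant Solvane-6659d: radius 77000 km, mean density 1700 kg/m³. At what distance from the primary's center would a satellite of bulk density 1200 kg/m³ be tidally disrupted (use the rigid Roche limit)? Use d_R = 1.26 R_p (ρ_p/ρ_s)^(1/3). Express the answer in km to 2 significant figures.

1.1 × 10⁵ km

d_R = 1.26 × 77000 km × (1700/1200)^(1/3)
    = 1.1 × 10⁵ km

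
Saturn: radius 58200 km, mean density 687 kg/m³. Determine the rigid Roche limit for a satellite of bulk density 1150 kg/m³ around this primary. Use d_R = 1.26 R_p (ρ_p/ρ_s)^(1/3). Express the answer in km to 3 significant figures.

61800 km

d_R = 1.26 × 58200 km × (687/1150)^(1/3)
    = 61800 km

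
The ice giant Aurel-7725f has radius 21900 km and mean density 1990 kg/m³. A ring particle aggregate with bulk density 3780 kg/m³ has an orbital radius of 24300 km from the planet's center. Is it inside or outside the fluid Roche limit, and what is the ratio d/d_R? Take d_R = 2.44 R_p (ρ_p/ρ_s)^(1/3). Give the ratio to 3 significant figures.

d_R = 2.44 × (21900 km) × (1990/3780)^(1/3) = 43150 km
d/d_R = (24300) / (43150) = 0.563
Since d/d_R < 1, the body is inside the Roche limit.

inside; d/d_R ≈ 0.563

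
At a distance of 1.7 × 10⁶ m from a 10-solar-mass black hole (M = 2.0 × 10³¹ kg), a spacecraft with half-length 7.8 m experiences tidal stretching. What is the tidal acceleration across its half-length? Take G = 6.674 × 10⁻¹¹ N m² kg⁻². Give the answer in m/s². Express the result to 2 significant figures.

4.2 × 10³ m/s²

Since r ≪ d, expand the inverse-square field across one radius to get the leading 2GMr/d³ term.
a_tidal = 2GMr/d³
        = 2 × (6.674 × 10⁻¹¹) × (2.0 × 10³¹) × (7.8) / (1.7 × 10⁶)³
        = 4.2 × 10³ m/s²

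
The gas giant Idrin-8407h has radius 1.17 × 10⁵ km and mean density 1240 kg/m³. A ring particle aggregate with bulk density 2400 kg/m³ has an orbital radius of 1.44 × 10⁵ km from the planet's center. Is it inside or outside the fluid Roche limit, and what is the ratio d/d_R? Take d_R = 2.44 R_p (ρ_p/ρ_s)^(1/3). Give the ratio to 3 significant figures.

d_R = 2.44 × (1.17 × 10⁵ km) × (1240/2400)^(1/3) = 2.291 × 10⁵ km
d/d_R = (1.44 × 10⁵) / (2.291 × 10⁵) = 0.629
Since d/d_R < 1, the body is inside the Roche limit.

inside; d/d_R ≈ 0.629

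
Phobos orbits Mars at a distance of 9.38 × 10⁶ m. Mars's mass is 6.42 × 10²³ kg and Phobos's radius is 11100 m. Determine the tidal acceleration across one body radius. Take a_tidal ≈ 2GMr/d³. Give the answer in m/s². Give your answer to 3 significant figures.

1.15 × 10⁻³ m/s²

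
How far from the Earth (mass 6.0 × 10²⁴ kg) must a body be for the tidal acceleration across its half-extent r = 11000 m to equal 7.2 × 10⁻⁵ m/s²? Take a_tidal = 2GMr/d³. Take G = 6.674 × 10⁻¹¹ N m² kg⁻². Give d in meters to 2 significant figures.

2GMr/d³ = a_tidal  ⇒  d = (2GMr / a_tidal)^(1/3)
d = (2 × 6.674×10⁻¹¹ × (6.0 × 10²⁴) × (11000) / (7.2 × 10⁻⁵))^(1/3)
  = 5.0 × 10⁷ m

5.0 × 10⁷ m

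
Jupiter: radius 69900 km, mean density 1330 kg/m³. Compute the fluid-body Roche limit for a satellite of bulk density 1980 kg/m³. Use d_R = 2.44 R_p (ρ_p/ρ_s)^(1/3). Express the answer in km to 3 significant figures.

d_R = 2.44 × 69900 km × (1330/1980)^(1/3)
    = 1.49 × 10⁵ km

1.49 × 10⁵ km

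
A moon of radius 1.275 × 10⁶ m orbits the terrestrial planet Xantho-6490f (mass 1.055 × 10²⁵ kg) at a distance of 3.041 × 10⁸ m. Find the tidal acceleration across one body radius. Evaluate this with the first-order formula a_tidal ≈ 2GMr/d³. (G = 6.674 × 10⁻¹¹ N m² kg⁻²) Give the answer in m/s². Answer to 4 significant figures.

6.385 × 10⁻⁵ m/s²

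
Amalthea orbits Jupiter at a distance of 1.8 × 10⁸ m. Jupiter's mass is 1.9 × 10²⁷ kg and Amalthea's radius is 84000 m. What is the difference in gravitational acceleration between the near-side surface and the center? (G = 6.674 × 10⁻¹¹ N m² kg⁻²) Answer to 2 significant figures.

3.7 × 10⁻³ m/s²

Δg = 2GMr/d³
   = 2 × (6.674 × 10⁻¹¹) × (1.9 × 10²⁷) × (84000) / (1.8 × 10⁸)³
   = 3.7 × 10⁻³ m/s²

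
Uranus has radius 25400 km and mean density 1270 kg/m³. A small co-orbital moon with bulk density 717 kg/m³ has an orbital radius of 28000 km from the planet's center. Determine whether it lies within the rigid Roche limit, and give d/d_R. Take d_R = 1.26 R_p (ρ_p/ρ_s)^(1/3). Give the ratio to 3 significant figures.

d_R = 1.26 × (25400 km) × (1270/717)^(1/3) = 38720 km
d/d_R = (28000) / (38720) = 0.723
Since d/d_R < 1, the body is inside the Roche limit.

inside; d/d_R ≈ 0.723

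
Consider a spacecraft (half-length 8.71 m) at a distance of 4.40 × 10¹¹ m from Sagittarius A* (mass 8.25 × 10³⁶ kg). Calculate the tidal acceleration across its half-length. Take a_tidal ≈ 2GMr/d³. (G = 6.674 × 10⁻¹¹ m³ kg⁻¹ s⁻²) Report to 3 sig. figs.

a_tidal = 2GMr/d³
        = 2 × (6.674 × 10⁻¹¹) × (8.25 × 10³⁶) × (8.71) / (4.40 × 10¹¹)³
        = 1.13 × 10⁻⁷ m/s²

1.13 × 10⁻⁷ m/s²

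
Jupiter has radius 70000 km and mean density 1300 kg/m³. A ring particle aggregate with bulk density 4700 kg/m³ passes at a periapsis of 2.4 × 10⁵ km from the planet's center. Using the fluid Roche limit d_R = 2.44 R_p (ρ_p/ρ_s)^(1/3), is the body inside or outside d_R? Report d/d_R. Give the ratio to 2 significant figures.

d_R = 2.44 × (70000 km) × (1300/4700)^(1/3) = 1.113 × 10⁵ km
d/d_R = (2.4 × 10⁵) / (1.113 × 10⁵) = 2.2
Since d/d_R > 1, the body is outside the Roche limit.

outside; d/d_R ≈ 2.2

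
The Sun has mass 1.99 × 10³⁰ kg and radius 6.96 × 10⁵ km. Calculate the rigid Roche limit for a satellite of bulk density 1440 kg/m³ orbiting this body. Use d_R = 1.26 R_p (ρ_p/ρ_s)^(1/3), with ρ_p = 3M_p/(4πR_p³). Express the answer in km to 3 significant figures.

ρ_p = 3M_p/(4πR_p³) = 3 × (1.99 × 10³⁰) / (4π × (6.96 × 10⁸ m)³) = 1410 kg/m³
d_R = 1.26 × 6.96 × 10⁵ km × (1410/1440)^(1/3)
    = 8.71 × 10⁵ km

8.71 × 10⁵ km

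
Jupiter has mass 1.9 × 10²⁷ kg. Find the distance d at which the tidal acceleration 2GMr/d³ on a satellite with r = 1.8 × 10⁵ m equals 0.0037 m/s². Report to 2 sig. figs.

2.3 × 10⁸ m

2GMr/d³ = a_tidal  ⇒  d = (2GMr / a_tidal)^(1/3)
d = (2 × 6.674×10⁻¹¹ × (1.9 × 10²⁷) × (1.8 × 10⁵) / (0.0037))^(1/3)
  = 2.3 × 10⁸ m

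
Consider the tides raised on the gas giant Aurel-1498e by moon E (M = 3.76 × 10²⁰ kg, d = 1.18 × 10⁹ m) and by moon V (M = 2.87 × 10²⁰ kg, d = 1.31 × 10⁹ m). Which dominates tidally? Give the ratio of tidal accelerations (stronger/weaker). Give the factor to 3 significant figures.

Moon E, by a factor of ≈ 1.79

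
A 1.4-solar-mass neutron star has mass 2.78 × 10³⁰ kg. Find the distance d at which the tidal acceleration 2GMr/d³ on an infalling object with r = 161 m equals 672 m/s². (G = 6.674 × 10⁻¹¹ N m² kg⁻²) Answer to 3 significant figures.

2GMr/d³ = a_tidal  ⇒  d = (2GMr / a_tidal)^(1/3)
d = (2 × 6.674×10⁻¹¹ × (2.78 × 10³⁰) × (161) / (672))^(1/3)
  = 4.46 × 10⁶ m

4.46 × 10⁶ m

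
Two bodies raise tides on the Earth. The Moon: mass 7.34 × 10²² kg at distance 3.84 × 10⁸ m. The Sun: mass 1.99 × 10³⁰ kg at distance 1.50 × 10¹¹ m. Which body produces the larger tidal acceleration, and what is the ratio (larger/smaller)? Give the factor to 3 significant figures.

Tidal acceleration ∝ M/d³, so compare M/d³ for each.
The Moon: (7.34 × 10²²) / (3.84 × 10⁸)³ = 1.296 × 10⁻³
The Sun: (1.99 × 10³⁰) / (1.50 × 10¹¹)³ = 5.896 × 10⁻⁴
Ratio (larger/smaller) = 2.20

The Moon, by a factor of ≈ 2.20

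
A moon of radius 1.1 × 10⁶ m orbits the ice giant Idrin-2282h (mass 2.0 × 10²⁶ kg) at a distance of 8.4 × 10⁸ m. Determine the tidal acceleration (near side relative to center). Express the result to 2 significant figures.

5.0 × 10⁻⁵ m/s²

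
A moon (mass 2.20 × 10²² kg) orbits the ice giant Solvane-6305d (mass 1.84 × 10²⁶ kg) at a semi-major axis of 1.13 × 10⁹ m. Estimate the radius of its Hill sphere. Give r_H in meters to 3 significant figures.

r_H ≈ a (m/3M)^(1/3)
    = (1.13 × 10⁹) × (2.20 × 10²² / (3 × 1.84 × 10²⁶))^(1/3)
    = 3.86 × 10⁷ m

3.86 × 10⁷ m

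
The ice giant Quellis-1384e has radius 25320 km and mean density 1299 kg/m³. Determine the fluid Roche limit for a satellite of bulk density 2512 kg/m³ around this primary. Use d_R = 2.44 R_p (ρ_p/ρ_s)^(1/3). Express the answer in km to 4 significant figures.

49590 km

d_R = 2.44 × 25320 km × (1299/2512)^(1/3)
    = 49590 km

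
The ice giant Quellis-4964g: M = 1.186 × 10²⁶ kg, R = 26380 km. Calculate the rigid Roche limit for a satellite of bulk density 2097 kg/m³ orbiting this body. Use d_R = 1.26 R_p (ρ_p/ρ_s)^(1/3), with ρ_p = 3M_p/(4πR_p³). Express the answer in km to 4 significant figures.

ρ_p = 3M_p/(4πR_p³) = 3 × (1.186 × 10²⁶) / (4π × (2.638 × 10⁷ m)³) = 1542 kg/m³
d_R = 1.26 × 26380 km × (1542/2097)^(1/3)
    = 30000 km

30000 km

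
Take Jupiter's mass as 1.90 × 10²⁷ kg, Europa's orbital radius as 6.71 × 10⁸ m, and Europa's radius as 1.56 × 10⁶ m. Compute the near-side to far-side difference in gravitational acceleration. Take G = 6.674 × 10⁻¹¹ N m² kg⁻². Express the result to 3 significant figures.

Δg = 4GMr/d³
   = 4 × (6.674 × 10⁻¹¹) × (1.90 × 10²⁷) × (1.56 × 10⁶) / (6.71 × 10⁸)³
   = 2.62 × 10⁻³ m/s²

2.62 × 10⁻³ m/s²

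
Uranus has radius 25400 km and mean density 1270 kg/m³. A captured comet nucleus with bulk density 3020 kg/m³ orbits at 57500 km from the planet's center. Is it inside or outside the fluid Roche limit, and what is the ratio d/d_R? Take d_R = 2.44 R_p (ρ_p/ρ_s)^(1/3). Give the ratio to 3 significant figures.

d_R = 2.44 × (25400 km) × (1270/3020)^(1/3) = 46430 km
d/d_R = (57500) / (46430) = 1.24
Since d/d_R > 1, the body is outside the Roche limit.

outside; d/d_R ≈ 1.24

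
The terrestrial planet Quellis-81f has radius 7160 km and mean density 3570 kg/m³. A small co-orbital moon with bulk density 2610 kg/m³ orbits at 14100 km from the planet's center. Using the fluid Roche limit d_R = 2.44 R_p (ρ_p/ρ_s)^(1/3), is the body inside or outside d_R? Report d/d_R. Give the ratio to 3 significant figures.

inside; d/d_R ≈ 0.727

d_R = 2.44 × (7160 km) × (3570/2610)^(1/3) = 19390 km
d/d_R = (14100) / (19390) = 0.727
Since d/d_R < 1, the body is inside the Roche limit.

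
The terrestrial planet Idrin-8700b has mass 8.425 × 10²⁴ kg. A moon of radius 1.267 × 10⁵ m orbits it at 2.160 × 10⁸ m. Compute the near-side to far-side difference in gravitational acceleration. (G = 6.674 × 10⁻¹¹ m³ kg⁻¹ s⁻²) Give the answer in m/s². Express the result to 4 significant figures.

2.828 × 10⁻⁵ m/s²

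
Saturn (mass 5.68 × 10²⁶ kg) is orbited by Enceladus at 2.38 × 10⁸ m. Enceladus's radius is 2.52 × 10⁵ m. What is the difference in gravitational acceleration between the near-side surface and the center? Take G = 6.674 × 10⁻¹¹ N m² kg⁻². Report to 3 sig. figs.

Since r ≪ d, expand the inverse-square field across one radius to get the leading 2GMr/d³ term.
Δg = 2GMr/d³
   = 2 × (6.674 × 10⁻¹¹) × (5.68 × 10²⁶) × (2.52 × 10⁵) / (2.38 × 10⁸)³
   = 1.42 × 10⁻³ m/s²

1.42 × 10⁻³ m/s²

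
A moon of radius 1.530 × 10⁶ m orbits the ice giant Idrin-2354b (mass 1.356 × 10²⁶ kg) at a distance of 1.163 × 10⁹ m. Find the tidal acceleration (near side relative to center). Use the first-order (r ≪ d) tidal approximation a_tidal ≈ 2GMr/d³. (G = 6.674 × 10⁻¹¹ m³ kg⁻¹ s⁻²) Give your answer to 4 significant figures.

1.760 × 10⁻⁵ m/s²

Differencing GM/(d−r)² and GM/d² to first order in r/d gives 2GMr/d³.
a_tidal = 2GMr/d³
        = 2 × (6.674 × 10⁻¹¹) × (1.356 × 10²⁶) × (1.530 × 10⁶) / (1.163 × 10⁹)³
        = 1.760 × 10⁻⁵ m/s²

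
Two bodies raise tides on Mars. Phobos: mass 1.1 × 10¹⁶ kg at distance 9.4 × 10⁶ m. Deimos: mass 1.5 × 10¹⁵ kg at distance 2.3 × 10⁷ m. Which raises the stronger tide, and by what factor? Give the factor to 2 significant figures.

Tidal stretch scales as M/d³; compute that for each body.
Phobos: (1.1 × 10¹⁶) / (9.4 × 10⁶)³ = 1.324 × 10⁻⁵
Deimos: (1.5 × 10¹⁵) / (2.3 × 10⁷)³ = 1.233 × 10⁻⁷
Ratio (larger/smaller) = 110

Phobos, by a factor of ≈ 110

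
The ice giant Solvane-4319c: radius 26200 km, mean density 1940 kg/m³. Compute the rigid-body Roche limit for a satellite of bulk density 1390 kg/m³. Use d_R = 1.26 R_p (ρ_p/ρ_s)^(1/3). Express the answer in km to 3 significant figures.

d_R = 1.26 × 26200 km × (1940/1390)^(1/3)
    = 36900 km

36900 km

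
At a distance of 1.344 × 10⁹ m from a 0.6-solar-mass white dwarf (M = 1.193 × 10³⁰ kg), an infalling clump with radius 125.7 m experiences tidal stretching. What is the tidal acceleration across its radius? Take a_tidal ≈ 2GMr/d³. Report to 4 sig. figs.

a_tidal = 2GMr/d³
        = 2 × (6.674 × 10⁻¹¹) × (1.193 × 10³⁰) × (125.7) / (1.344 × 10⁹)³
        = 8.245 × 10⁻⁶ m/s²

8.245 × 10⁻⁶ m/s²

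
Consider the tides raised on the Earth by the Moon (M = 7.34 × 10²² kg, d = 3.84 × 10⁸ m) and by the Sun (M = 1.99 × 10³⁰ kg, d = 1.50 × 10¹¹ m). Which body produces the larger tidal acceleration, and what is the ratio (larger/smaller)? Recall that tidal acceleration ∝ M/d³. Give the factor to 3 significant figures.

Compare M/d³ for the two perturbers:
The Moon: (7.34 × 10²²) / (3.84 × 10⁸)³ = 1.296 × 10⁻³
The Sun: (1.99 × 10³⁰) / (1.50 × 10¹¹)³ = 5.896 × 10⁻⁴
Ratio (larger/smaller) = 2.20

The Moon, by a factor of ≈ 2.20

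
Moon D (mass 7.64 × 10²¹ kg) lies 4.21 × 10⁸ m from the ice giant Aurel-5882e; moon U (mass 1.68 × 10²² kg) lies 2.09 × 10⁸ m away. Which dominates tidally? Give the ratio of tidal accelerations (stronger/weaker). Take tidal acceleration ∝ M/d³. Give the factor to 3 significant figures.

Compare M/d³ for the two perturbers:
Moon D: (7.64 × 10²¹) / (4.21 × 10⁸)³ = 1.024 × 10⁻⁴
Moon U: (1.68 × 10²²) / (2.09 × 10⁸)³ = 1.840 × 10⁻³
Ratio (larger/smaller) = 18.0

Moon U, by a factor of ≈ 18.0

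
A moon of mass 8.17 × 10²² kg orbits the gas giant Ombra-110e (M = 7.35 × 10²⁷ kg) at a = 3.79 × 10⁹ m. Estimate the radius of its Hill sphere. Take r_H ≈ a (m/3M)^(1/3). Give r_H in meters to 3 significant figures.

r_H ≈ a (m/3M)^(1/3)
    = (3.79 × 10⁹) × (8.17 × 10²² / (3 × 7.35 × 10²⁷))^(1/3)
    = 5.86 × 10⁷ m

5.86 × 10⁷ m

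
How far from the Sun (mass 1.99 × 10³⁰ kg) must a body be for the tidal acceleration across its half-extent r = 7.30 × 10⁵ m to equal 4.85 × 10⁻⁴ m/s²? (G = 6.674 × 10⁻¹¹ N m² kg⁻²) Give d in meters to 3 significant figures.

2GMr/d³ = a_tidal  ⇒  d = (2GMr / a_tidal)^(1/3)
d = (2 × 6.674×10⁻¹¹ × (1.99 × 10³⁰) × (7.30 × 10⁵) / (4.85 × 10⁻⁴))^(1/3)
  = 7.37 × 10⁹ m

7.37 × 10⁹ m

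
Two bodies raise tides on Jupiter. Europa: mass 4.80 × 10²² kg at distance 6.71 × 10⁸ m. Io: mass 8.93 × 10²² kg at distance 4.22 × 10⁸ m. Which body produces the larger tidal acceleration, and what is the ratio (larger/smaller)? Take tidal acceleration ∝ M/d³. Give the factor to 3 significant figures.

Io, by a factor of ≈ 7.48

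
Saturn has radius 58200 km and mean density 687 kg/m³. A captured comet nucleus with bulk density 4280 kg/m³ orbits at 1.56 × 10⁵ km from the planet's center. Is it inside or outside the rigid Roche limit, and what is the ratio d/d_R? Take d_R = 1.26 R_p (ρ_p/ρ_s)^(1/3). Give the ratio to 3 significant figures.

outside; d/d_R ≈ 3.91

d_R = 1.26 × (58200 km) × (687/4280)^(1/3) = 39850 km
d/d_R = (1.56 × 10⁵) / (39850) = 3.91
Since d/d_R > 1, the body is outside the Roche limit.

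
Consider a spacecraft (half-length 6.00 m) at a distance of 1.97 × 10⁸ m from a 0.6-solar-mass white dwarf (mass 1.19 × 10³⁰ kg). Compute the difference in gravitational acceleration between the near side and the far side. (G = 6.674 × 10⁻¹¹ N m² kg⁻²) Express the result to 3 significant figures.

Δa = 4GMr/d³
   = 4 × (6.674 × 10⁻¹¹) × (1.19 × 10³⁰) × (6.00) / (1.97 × 10⁸)³
   = 2.49 × 10⁻⁴ m/s²

2.49 × 10⁻⁴ m/s²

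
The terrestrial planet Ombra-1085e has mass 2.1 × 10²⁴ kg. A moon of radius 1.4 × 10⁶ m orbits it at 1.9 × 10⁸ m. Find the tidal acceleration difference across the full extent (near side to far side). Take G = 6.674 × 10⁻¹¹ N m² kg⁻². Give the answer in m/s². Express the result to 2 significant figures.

1.1 × 10⁻⁴ m/s²

Δa = 4GMr/d³
   = 4 × (6.674 × 10⁻¹¹) × (2.1 × 10²⁴) × (1.4 × 10⁶) / (1.9 × 10⁸)³
   = 1.1 × 10⁻⁴ m/s²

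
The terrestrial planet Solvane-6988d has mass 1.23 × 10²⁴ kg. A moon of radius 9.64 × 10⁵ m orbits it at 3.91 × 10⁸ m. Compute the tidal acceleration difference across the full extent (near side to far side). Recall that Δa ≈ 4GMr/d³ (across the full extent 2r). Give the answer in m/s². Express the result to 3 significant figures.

5.30 × 10⁻⁶ m/s²

Δa = 4GMr/d³
   = 4 × (6.674 × 10⁻¹¹) × (1.23 × 10²⁴) × (9.64 × 10⁵) / (3.91 × 10⁸)³
   = 5.30 × 10⁻⁶ m/s²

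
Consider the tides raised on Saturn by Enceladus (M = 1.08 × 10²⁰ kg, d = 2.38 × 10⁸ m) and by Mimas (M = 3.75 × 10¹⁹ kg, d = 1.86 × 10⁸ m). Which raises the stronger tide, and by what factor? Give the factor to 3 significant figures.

Enceladus, by a factor of ≈ 1.37

Tidal stretch scales as M/d³; compute that for each body.
Enceladus: (1.08 × 10²⁰) / (2.38 × 10⁸)³ = 8.011 × 10⁻⁶
Mimas: (3.75 × 10¹⁹) / (1.86 × 10⁸)³ = 5.828 × 10⁻⁶
Ratio (larger/smaller) = 1.37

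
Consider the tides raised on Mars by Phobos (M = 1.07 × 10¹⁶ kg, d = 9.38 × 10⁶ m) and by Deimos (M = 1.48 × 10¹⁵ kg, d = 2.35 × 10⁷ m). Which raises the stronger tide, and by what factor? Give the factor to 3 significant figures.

Phobos, by a factor of ≈ 114

Tidal stretch scales as M/d³; compute that for each body.
Phobos: (1.07 × 10¹⁶) / (9.38 × 10⁶)³ = 1.297 × 10⁻⁵
Deimos: (1.48 × 10¹⁵) / (2.35 × 10⁷)³ = 1.140 × 10⁻⁷
Ratio (larger/smaller) = 114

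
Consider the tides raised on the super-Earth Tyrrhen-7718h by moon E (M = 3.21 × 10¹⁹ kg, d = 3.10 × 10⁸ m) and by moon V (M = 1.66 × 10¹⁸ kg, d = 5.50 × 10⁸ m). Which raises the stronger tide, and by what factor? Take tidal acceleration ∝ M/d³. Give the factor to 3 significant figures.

Moon E, by a factor of ≈ 108

Tidal stretch scales as M/d³; compute that for each body.
Moon E: (3.21 × 10¹⁹) / (3.10 × 10⁸)³ = 1.078 × 10⁻⁶
Moon V: (1.66 × 10¹⁸) / (5.50 × 10⁸)³ = 9.977 × 10⁻⁹
Ratio (larger/smaller) = 108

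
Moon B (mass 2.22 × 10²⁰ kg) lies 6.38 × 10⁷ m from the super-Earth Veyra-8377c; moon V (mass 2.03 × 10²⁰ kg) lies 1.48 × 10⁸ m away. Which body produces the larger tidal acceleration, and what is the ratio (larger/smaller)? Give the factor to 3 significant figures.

Moon B, by a factor of ≈ 13.7

Tidal stretch scales as M/d³; compute that for each body.
Moon B: (2.22 × 10²⁰) / (6.38 × 10⁷)³ = 8.549 × 10⁻⁴
Moon V: (2.03 × 10²⁰) / (1.48 × 10⁸)³ = 6.262 × 10⁻⁵
Ratio (larger/smaller) = 13.7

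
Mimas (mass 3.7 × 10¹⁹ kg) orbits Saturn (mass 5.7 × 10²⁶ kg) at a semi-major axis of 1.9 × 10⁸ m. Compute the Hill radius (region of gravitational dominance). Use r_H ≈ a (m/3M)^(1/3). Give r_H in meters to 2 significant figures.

r_H ≈ a (m/3M)^(1/3)
    = (1.9 × 10⁸) × (3.7 × 10¹⁹ / (3 × 5.7 × 10²⁶))^(1/3)
    = 5.3 × 10⁵ m

5.3 × 10⁵ m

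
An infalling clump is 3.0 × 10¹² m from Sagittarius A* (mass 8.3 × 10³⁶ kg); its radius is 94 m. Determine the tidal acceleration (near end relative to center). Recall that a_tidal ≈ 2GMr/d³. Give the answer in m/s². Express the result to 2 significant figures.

3.9 × 10⁻⁹ m/s²

a_tidal = 2GMr/d³
        = 2 × (6.674 × 10⁻¹¹) × (8.3 × 10³⁶) × (94) / (3.0 × 10¹²)³
        = 3.9 × 10⁻⁹ m/s²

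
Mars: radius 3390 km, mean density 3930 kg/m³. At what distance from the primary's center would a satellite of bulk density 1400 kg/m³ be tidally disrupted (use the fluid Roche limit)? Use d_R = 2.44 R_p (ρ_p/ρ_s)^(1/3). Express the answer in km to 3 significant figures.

d_R = 2.44 × 3390 km × (3930/1400)^(1/3)
    = 11700 km

11700 km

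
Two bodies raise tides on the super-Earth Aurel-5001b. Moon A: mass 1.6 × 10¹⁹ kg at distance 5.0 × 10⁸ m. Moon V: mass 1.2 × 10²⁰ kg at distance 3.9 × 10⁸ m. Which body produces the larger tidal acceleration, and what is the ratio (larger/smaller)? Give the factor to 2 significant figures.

Moon V, by a factor of ≈ 16

Tidal acceleration ∝ M/d³, so compare M/d³ for each.
Moon A: (1.6 × 10¹⁹) / (5.0 × 10⁸)³ = 1.280 × 10⁻⁷
Moon V: (1.2 × 10²⁰) / (3.9 × 10⁸)³ = 2.023 × 10⁻⁶
Ratio (larger/smaller) = 16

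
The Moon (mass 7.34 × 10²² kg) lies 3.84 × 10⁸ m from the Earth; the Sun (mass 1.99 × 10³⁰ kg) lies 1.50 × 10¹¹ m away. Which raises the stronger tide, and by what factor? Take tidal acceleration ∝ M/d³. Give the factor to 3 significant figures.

The Moon, by a factor of ≈ 2.20

The tide-raising term goes as M/d³ (the gradient of a 1/d² field).
The Moon: (7.34 × 10²²) / (3.84 × 10⁸)³ = 1.296 × 10⁻³
The Sun: (1.99 × 10³⁰) / (1.50 × 10¹¹)³ = 5.896 × 10⁻⁴
Ratio (larger/smaller) = 2.20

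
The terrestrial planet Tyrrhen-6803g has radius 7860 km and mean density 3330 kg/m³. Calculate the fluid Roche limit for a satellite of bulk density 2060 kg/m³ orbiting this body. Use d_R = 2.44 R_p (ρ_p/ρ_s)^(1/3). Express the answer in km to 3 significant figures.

22500 km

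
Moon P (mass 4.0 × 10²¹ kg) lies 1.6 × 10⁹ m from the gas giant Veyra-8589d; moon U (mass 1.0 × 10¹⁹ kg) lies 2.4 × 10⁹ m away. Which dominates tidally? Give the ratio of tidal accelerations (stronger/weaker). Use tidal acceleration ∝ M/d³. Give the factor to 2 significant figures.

Moon P, by a factor of ≈ 1400

Tidal stretch scales as M/d³; compute that for each body.
Moon P: (4.0 × 10²¹) / (1.6 × 10⁹)³ = 9.766 × 10⁻⁷
Moon U: (1.0 × 10¹⁹) / (2.4 × 10⁹)³ = 7.234 × 10⁻¹⁰
Ratio (larger/smaller) = 1400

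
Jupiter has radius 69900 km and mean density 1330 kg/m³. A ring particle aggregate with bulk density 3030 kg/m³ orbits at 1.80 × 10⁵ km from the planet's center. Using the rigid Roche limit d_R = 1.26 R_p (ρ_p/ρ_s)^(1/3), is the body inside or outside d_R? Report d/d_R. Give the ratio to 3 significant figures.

d_R = 1.26 × (69900 km) × (1330/3030)^(1/3) = 66930 km
d/d_R = (1.80 × 10⁵) / (66930) = 2.69
Since d/d_R > 1, the body is outside the Roche limit.

outside; d/d_R ≈ 2.69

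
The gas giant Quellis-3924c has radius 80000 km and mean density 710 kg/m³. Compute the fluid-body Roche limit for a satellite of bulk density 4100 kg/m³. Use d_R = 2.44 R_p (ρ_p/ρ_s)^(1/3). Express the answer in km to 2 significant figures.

d_R = 2.44 × 80000 km × (710/4100)^(1/3)
    = 1.1 × 10⁵ km

1.1 × 10⁵ km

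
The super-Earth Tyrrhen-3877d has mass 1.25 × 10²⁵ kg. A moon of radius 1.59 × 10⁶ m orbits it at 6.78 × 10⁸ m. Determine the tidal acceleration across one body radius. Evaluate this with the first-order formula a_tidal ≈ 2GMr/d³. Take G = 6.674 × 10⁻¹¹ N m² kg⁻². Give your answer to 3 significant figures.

Δa = 2GMr/d³
   = 2 × (6.674 × 10⁻¹¹) × (1.25 × 10²⁵) × (1.59 × 10⁶) / (6.78 × 10⁸)³
   = 8.51 × 10⁻⁶ m/s²

8.51 × 10⁻⁶ m/s²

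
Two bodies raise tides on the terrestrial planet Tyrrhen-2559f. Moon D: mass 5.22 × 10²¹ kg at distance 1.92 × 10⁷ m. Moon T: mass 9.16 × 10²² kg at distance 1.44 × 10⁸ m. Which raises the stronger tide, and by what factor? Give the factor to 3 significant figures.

Tidal acceleration ∝ M/d³, so compare M/d³ for each.
Moon D: (5.22 × 10²¹) / (1.92 × 10⁷)³ = 7.375 × 10⁻¹
Moon T: (9.16 × 10²²) / (1.44 × 10⁸)³ = 3.068 × 10⁻²
Ratio (larger/smaller) = 24.0

Moon D, by a factor of ≈ 24.0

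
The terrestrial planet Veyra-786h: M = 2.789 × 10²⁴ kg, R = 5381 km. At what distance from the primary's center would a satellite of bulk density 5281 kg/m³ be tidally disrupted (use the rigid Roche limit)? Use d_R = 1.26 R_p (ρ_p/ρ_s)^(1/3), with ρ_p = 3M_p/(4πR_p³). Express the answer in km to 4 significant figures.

6318 km

ρ_p = 3M_p/(4πR_p³) = 3 × (2.789 × 10²⁴) / (4π × (5.381 × 10⁶ m)³) = 4273 kg/m³
d_R = 1.26 × 5381 km × (4273/5281)^(1/3)
    = 6318 km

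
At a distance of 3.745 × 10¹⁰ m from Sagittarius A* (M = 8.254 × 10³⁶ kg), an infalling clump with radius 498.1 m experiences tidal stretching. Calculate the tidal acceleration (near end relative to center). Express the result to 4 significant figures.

1.045 × 10⁻² m/s²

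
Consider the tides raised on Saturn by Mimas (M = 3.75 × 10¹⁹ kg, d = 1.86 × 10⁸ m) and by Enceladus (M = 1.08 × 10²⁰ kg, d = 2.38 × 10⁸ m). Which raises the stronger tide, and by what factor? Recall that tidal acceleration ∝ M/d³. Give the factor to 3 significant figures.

Tidal stretch scales as M/d³; compute that for each body.
Mimas: (3.75 × 10¹⁹) / (1.86 × 10⁸)³ = 5.828 × 10⁻⁶
Enceladus: (1.08 × 10²⁰) / (2.38 × 10⁸)³ = 8.011 × 10⁻⁶
Ratio (larger/smaller) = 1.37

Enceladus, by a factor of ≈ 1.37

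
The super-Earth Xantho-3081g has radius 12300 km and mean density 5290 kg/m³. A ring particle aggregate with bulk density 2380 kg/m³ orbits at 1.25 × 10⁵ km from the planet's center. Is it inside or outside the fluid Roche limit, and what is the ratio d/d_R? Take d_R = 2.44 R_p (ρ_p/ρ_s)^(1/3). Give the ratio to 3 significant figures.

outside; d/d_R ≈ 3.19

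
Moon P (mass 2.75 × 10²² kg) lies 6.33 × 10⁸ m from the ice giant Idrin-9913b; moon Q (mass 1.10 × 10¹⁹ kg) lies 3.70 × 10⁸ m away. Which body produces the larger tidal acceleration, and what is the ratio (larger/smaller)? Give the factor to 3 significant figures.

Moon P, by a factor of ≈ 499

Compare M/d³ for the two perturbers:
Moon P: (2.75 × 10²²) / (6.33 × 10⁸)³ = 1.084 × 10⁻⁴
Moon Q: (1.10 × 10¹⁹) / (3.70 × 10⁸)³ = 2.172 × 10⁻⁷
Ratio (larger/smaller) = 499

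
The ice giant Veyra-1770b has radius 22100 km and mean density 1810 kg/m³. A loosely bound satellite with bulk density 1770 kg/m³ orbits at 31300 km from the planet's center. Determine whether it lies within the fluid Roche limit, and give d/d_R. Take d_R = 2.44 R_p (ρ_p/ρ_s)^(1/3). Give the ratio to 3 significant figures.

d_R = 2.44 × (22100 km) × (1810/1770)^(1/3) = 54330 km
d/d_R = (31300) / (54330) = 0.576
Since d/d_R < 1, the body is inside the Roche limit.

inside; d/d_R ≈ 0.576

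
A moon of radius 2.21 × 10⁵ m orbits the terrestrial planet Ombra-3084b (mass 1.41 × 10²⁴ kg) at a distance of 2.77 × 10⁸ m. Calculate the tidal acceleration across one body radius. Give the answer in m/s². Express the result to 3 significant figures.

1.96 × 10⁻⁶ m/s²

Δa = 2GMr/d³
   = 2 × (6.674 × 10⁻¹¹) × (1.41 × 10²⁴) × (2.21 × 10⁵) / (2.77 × 10⁸)³
   = 1.96 × 10⁻⁶ m/s²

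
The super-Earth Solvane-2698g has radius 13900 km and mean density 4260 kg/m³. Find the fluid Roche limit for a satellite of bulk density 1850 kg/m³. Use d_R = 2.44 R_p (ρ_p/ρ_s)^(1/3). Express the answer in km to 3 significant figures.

44800 km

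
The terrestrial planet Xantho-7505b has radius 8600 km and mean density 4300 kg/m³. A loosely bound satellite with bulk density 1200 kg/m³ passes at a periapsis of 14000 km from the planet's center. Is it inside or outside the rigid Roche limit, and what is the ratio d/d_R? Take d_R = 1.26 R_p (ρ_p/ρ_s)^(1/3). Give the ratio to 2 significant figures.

d_R = 1.26 × (8600 km) × (4300/1200)^(1/3) = 16580 km
d/d_R = (14000) / (16580) = 0.84
Since d/d_R < 1, the body is inside the Roche limit.

inside; d/d_R ≈ 0.84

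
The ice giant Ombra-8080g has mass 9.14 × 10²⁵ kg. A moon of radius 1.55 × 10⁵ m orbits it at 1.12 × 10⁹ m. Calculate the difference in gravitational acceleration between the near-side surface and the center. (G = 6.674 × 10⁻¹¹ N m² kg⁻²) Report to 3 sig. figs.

1.35 × 10⁻⁶ m/s²

a_tidal = 2GMr/d³
        = 2 × (6.674 × 10⁻¹¹) × (9.14 × 10²⁵) × (1.55 × 10⁵) / (1.12 × 10⁹)³
        = 1.35 × 10⁻⁶ m/s²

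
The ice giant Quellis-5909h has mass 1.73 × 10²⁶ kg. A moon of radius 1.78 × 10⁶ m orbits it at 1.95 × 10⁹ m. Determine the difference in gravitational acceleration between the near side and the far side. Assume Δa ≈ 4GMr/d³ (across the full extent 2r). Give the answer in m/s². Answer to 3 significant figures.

Δg = 4GMr/d³
   = 4 × (6.674 × 10⁻¹¹) × (1.73 × 10²⁶) × (1.78 × 10⁶) / (1.95 × 10⁹)³
   = 1.11 × 10⁻⁵ m/s²

1.11 × 10⁻⁵ m/s²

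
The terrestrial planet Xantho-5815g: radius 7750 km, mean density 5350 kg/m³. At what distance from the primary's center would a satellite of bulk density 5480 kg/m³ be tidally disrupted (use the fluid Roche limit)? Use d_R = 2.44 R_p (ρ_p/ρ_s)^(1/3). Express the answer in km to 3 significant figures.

d_R = 2.44 × 7750 km × (5350/5480)^(1/3)
    = 18800 km

18800 km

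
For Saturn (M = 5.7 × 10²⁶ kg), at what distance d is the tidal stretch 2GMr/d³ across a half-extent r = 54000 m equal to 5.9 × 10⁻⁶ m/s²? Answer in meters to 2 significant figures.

2GMr/d³ = a_tidal  ⇒  d = (2GMr / a_tidal)^(1/3)
d = (2 × 6.674×10⁻¹¹ × (5.7 × 10²⁶) × (54000) / (5.9 × 10⁻⁶))^(1/3)
  = 8.9 × 10⁸ m

8.9 × 10⁸ m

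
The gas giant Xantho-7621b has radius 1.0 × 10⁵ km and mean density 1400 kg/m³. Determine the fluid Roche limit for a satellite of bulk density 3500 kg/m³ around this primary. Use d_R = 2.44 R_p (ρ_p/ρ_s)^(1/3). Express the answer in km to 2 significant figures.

d_R = 2.44 × 1.0 × 10⁵ km × (1400/3500)^(1/3)
    = 1.8 × 10⁵ km

1.8 × 10⁵ km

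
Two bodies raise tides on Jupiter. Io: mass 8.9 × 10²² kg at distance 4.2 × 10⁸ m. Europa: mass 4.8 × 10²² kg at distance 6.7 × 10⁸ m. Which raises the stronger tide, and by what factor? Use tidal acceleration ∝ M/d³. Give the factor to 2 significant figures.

Io, by a factor of ≈ 7.5

Tidal stretch scales as M/d³; compute that for each body.
Io: (8.9 × 10²²) / (4.2 × 10⁸)³ = 1.201 × 10⁻³
Europa: (4.8 × 10²²) / (6.7 × 10⁸)³ = 1.596 × 10⁻⁴
Ratio (larger/smaller) = 7.5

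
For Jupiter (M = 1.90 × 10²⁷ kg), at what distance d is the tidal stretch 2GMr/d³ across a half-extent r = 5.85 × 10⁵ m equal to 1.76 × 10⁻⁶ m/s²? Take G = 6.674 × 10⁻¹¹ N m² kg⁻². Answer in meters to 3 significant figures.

2GMr/d³ = a_tidal  ⇒  d = (2GMr / a_tidal)^(1/3)
d = (2 × 6.674×10⁻¹¹ × (1.90 × 10²⁷) × (5.85 × 10⁵) / (1.76 × 10⁻⁶))^(1/3)
  = 4.38 × 10⁹ m

4.38 × 10⁹ m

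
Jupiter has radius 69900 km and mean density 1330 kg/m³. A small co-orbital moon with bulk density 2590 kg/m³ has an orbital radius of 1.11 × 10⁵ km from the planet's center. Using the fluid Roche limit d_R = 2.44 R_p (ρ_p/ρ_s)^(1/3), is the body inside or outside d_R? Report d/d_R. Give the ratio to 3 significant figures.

inside; d/d_R ≈ 0.813

d_R = 2.44 × (69900 km) × (1330/2590)^(1/3) = 1.366 × 10⁵ km
d/d_R = (1.11 × 10⁵) / (1.366 × 10⁵) = 0.813
Since d/d_R < 1, the body is inside the Roche limit.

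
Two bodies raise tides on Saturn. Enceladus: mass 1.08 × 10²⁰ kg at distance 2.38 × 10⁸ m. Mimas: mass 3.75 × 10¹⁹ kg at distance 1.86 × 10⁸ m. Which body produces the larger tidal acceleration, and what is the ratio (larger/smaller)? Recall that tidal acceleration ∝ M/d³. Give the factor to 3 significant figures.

Enceladus, by a factor of ≈ 1.37

Tidal stretch scales as M/d³; compute that for each body.
Enceladus: (1.08 × 10²⁰) / (2.38 × 10⁸)³ = 8.011 × 10⁻⁶
Mimas: (3.75 × 10¹⁹) / (1.86 × 10⁸)³ = 5.828 × 10⁻⁶
Ratio (larger/smaller) = 1.37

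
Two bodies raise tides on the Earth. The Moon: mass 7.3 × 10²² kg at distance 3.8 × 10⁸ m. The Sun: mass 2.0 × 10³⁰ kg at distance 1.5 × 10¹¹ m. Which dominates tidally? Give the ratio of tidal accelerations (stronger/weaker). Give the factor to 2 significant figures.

The Moon, by a factor of ≈ 2.2

Tidal acceleration ∝ M/d³, so compare M/d³ for each.
The Moon: (7.3 × 10²²) / (3.8 × 10⁸)³ = 1.330 × 10⁻³
The Sun: (2.0 × 10³⁰) / (1.5 × 10¹¹)³ = 5.926 × 10⁻⁴
Ratio (larger/smaller) = 2.2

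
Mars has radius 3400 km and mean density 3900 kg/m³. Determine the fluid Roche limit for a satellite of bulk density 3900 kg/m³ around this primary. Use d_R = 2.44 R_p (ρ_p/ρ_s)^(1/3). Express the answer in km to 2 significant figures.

8300 km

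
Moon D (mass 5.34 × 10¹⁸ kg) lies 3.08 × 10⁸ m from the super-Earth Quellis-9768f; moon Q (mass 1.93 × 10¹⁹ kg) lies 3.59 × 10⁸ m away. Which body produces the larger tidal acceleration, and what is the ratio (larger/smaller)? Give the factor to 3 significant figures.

Moon Q, by a factor of ≈ 2.28

The tide-raising term goes as M/d³ (the gradient of a 1/d² field).
Moon D: (5.34 × 10¹⁸) / (3.08 × 10⁸)³ = 1.828 × 10⁻⁷
Moon Q: (1.93 × 10¹⁹) / (3.59 × 10⁸)³ = 4.171 × 10⁻⁷
Ratio (larger/smaller) = 2.28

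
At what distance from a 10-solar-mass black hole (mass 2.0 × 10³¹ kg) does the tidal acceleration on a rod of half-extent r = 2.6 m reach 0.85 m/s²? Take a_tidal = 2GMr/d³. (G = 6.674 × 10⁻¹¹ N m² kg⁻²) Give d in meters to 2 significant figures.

2GMr/d³ = a_tidal  ⇒  d = (2GMr / a_tidal)^(1/3)
d = (2 × 6.674×10⁻¹¹ × (2.0 × 10³¹) × (2.6) / (0.85))^(1/3)
  = 2.0 × 10⁷ m

2.0 × 10⁷ m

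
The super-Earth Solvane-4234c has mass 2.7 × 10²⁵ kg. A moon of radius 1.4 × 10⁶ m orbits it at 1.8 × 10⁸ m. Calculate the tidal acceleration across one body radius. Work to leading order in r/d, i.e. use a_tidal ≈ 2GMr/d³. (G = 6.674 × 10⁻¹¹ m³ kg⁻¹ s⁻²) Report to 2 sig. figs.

Δa = 2GMr/d³
   = 2 × (6.674 × 10⁻¹¹) × (2.7 × 10²⁵) × (1.4 × 10⁶) / (1.8 × 10⁸)³
   = 8.7 × 10⁻⁴ m/s²

8.7 × 10⁻⁴ m/s²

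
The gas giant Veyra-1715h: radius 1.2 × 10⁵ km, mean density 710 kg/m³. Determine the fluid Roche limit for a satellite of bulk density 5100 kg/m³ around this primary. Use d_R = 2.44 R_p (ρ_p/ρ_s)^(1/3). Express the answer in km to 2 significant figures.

1.5 × 10⁵ km

d_R = 2.44 × 1.2 × 10⁵ km × (710/5100)^(1/3)
    = 1.5 × 10⁵ km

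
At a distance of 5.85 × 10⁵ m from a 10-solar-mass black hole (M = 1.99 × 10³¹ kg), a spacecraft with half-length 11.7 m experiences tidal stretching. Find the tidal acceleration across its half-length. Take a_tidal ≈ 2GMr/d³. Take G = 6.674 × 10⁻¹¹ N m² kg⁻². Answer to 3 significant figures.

1.55 × 10⁵ m/s²

Differencing GM/(d−r)² and GM/d² to first order in r/d gives 2GMr/d³.
Δa = 2GMr/d³
   = 2 × (6.674 × 10⁻¹¹) × (1.99 × 10³¹) × (11.7) / (5.85 × 10⁵)³
   = 1.55 × 10⁵ m/s²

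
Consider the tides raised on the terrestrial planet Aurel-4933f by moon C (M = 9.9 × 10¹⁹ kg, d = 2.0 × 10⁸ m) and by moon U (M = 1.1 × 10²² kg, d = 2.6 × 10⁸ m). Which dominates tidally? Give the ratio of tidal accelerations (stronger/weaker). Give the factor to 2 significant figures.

Moon U, by a factor of ≈ 51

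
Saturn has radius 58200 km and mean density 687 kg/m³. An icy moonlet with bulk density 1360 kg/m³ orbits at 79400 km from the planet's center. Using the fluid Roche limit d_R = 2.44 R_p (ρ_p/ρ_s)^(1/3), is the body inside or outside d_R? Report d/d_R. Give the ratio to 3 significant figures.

d_R = 2.44 × (58200 km) × (687/1360)^(1/3) = 1.131 × 10⁵ km
d/d_R = (79400) / (1.131 × 10⁵) = 0.702
Since d/d_R < 1, the body is inside the Roche limit.

inside; d/d_R ≈ 0.702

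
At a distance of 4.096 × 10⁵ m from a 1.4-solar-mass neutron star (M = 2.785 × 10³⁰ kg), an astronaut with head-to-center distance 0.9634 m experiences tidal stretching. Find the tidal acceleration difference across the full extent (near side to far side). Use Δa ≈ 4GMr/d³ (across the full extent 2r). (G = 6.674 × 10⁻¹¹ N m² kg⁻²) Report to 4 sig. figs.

The field gradient is 2GM/d³; across the full diameter 2r the difference is 4GMr/d³.
Δg = 4GMr/d³
   = 4 × (6.674 × 10⁻¹¹) × (2.785 × 10³⁰) × (0.9634) / (4.096 × 10⁵)³
   = 1.042 × 10⁴ m/s²

1.042 × 10⁴ m/s²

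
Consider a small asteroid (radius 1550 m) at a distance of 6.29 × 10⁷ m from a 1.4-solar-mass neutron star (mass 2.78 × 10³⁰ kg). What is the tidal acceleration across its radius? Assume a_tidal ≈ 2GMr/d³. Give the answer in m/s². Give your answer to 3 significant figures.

a_tidal = 2GMr/d³
        = 2 × (6.674 × 10⁻¹¹) × (2.78 × 10³⁰) × (1550) / (6.29 × 10⁷)³
        = 2.31 m/s²

2.31 m/s²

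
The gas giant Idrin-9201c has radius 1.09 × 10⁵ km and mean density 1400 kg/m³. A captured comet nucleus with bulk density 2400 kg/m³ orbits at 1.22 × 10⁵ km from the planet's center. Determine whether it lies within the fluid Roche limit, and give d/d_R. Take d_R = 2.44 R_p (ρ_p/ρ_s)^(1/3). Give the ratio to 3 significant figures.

d_R = 2.44 × (1.09 × 10⁵ km) × (1400/2400)^(1/3) = 2.222 × 10⁵ km
d/d_R = (1.22 × 10⁵) / (2.222 × 10⁵) = 0.549
Since d/d_R < 1, the body is inside the Roche limit.

inside; d/d_R ≈ 0.549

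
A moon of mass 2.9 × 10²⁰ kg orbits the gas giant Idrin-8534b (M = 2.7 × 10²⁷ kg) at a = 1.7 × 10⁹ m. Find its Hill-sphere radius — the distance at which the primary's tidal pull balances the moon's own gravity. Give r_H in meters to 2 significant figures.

5.6 × 10⁶ m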